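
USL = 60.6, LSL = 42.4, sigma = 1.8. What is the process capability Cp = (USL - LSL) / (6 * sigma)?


Cp = (60.6 - 42.4) / (6 * 1.8)

1.69


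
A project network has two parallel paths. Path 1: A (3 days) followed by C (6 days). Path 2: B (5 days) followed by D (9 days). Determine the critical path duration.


Path 1 = 3 + 6 = 9 days
Path 2 = 5 + 9 = 14 days
Duration = max(9, 14) = 14 days

14 days


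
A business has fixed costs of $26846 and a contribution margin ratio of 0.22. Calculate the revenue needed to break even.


Formula: BER = Fixed Costs / Contribution Margin Ratio
BER = $26846 / 0.22
BER = $122027.27 (to the nearest cent)

$122027.27


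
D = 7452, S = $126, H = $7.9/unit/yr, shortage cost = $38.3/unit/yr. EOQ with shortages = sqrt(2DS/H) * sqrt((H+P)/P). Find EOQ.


Formula: EOQ* = sqrt(2DS/H) * sqrt((H+P)/P)
Base EOQ = sqrt(2*7452*126/7.9) = 487.55 units
Correction = sqrt((7.9+38.3)/38.3) = 1.0983
EOQ* = 487.55 * 1.0983 = 535.5 units

535.5 units


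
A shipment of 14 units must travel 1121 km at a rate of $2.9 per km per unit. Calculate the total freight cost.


TC = dist * cost * units = 1121 * 2.9 * 14 = $45512.60

$45512.60


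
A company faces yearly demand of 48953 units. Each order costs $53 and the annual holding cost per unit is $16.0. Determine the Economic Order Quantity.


Formula: EOQ = sqrt(2 * D * S / H)
Numerator: 2 * 48953 * 53 = 5189018
2DS/H = 5189018 / 16.0 = 324313.6
EOQ = sqrt(324313.6) = 569.5 units

569.5 units


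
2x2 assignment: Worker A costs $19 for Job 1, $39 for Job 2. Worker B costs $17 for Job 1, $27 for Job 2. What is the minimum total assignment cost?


Option 1: A->1 + B->2 = $19 + $27 = $46
Option 2: A->2 + B->1 = $39 + $17 = $56
Min cost = min($46, $56) = $46

$46


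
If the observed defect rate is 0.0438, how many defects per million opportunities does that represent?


DPMO = defect_rate * 1000000 = 0.0438 * 1000000

43800


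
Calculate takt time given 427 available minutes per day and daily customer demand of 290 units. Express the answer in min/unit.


Formula: Takt Time = Available Production Time / Customer Demand
Takt = 427 min/day / 290 units/day
Takt = 1.47 min/unit

1.47 min/unit


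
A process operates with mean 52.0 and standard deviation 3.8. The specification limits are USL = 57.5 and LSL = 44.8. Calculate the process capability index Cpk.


Cpu = (57.5 - 52.0) / (3 * 3.8) = 0.48
Cpl = (52.0 - 44.8) / (3 * 3.8) = 0.63
Cpk = min(0.48, 0.63) = 0.48

0.48


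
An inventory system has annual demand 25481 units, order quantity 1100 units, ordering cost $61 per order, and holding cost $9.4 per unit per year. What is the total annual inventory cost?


TC = 25481/1100 * 61 + 1100/2 * 9.4

$6583.04


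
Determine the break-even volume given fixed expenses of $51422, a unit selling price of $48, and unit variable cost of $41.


Formula: BEQ = Fixed Costs / (Price - Variable Cost)
Contribution margin = $48 - $41 = $7/unit
BEQ = ceil($51422 / $7/unit) = ceil(7346.0) = 7346 units

7346 units


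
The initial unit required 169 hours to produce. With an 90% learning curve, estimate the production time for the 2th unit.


Formula: T_n = T_1 * (learning_rate)^(log2(n)) where learning_rate = rate/100
Doublings = log2(2) = 1
T_n = 169 * 0.9^1
T_n = 169 * 0.9 = 152.1 hours

152.1 hours


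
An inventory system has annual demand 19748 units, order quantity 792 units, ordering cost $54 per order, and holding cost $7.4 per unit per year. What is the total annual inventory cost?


TC = 19748/792 * 54 + 792/2 * 7.4

$4276.85


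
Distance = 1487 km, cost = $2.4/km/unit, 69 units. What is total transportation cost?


TC = dist * cost * units = 1487 * 2.4 * 69 = $246247.20

$246247.20


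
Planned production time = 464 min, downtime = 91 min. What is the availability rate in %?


Formula: Availability = (Planned Time - Downtime) / Planned Time * 100
Uptime = 464 - 91 = 373 min
Availability = 373 / 464 * 100 = 80.4%

80.4%


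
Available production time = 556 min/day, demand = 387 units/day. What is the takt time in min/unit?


Formula: Takt Time = Available Production Time / Customer Demand
Takt = 556 min/day / 387 units/day
Takt = 1.44 min/unit

1.44 min/unit


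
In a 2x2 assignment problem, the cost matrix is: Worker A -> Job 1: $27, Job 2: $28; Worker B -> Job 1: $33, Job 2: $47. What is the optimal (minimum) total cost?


Option 1: A->1 + B->2 = $27 + $47 = $74
Option 2: A->2 + B->1 = $28 + $33 = $61
Min cost = min($74, $61) = $61

$61


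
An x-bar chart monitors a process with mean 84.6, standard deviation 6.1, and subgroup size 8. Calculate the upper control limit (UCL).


UCL = 84.6 + 3 * 6.1 / sqrt(8)

91.07


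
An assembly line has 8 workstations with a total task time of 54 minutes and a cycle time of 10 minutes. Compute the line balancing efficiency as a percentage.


Formula: Efficiency = Sum of Task Times / (N_stations * CT) * 100
Total station capacity = 8 stations * 10 min = 80 min
Efficiency = 54 / 80 * 100 = 67.5%

67.5%


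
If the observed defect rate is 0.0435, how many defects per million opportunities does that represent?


DPMO = defect_rate * 1000000 = 0.0435 * 1000000

43500


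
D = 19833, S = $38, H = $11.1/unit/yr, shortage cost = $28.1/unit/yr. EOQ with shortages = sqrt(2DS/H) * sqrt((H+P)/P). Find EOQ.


Formula: EOQ* = sqrt(2DS/H) * sqrt((H+P)/P)
Base EOQ = sqrt(2*19833*38/11.1) = 368.5 units
Correction = sqrt((11.1+28.1)/28.1) = 1.18111
EOQ* = 368.5 * 1.18111 = 435.2 units

435.2 units


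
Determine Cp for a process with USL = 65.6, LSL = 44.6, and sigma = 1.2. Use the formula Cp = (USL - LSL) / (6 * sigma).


Cp = (65.6 - 44.6) / (6 * 1.2)

2.92


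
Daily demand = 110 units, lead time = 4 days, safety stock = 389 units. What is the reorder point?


Formula: ROP = (Daily Demand * Lead Time) + Safety Stock
Demand during lead time = 110 * 4 = 440 units
ROP = 440 + 389 = 829 units

829 units


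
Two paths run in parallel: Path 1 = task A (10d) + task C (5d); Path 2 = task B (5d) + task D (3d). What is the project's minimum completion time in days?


Path 1 = 10 + 5 = 15 days
Path 2 = 5 + 3 = 8 days
Duration = max(15, 8) = 15 days

15 days


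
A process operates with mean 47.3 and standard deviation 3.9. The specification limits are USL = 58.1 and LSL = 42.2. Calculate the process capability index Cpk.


Cpu = (58.1 - 47.3) / (3 * 3.9) = 0.92
Cpl = (47.3 - 42.2) / (3 * 3.9) = 0.44
Cpk = min(0.92, 0.44) = 0.44

0.44


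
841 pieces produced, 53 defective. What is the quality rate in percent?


Formula: Quality Rate = Good Pieces / Total Pieces * 100
Good pieces = 841 - 53 = 788
QR = 788 / 841 * 100 = 93.7%

93.7%


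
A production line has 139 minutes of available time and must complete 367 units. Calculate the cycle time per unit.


Formula: CT = Available Time / Number of Units
CT = 139 min / 367 units
CT = 0.38 min/unit

0.38 min/unit


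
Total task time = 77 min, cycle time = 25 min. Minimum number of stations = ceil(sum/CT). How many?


Formula: N_min = ceil(Sum of Task Times / Cycle Time)
N_min = ceil(77 min / 25 min) = ceil(3.08)
N_min = 4 stations

4


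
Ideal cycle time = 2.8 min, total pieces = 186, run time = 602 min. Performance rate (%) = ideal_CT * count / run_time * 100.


Formula: Performance = (Ideal CT * Total Count) / Run Time * 100
Ideal output time = 2.8 * 186 = 520.8 min
Performance = 520.8 / 602 * 100 = 86.5%

86.5%


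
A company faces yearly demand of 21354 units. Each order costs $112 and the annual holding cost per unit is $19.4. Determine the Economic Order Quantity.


Formula: EOQ = sqrt(2 * D * S / H)
Numerator: 2 * 21354 * 112 = 4783296
2DS/H = 4783296 / 19.4 = 246561.6
EOQ = sqrt(246561.6) = 496.5 units

496.5 units


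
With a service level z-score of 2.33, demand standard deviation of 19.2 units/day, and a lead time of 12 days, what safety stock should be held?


Formula: SS = z * sigma_d * sqrt(LT)
sqrt(LT) = sqrt(12) = 3.4641
SS = 2.33 * 19.2 * 3.4641
SS = 155.0 units

155.0 units


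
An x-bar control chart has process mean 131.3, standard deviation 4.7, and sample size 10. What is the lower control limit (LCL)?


LCL = 131.3 - 3 * 4.7 / sqrt(10)

126.84


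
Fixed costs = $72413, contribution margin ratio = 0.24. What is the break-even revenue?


Formula: BER = Fixed Costs / Contribution Margin Ratio
BER = $72413 / 0.24
BER = $301720.83 (to the nearest cent)

$301720.83


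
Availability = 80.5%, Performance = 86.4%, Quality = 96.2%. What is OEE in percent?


Formula: OEE = Availability * Performance * Quality / 10000
A * P = 80.5% * 86.4% / 100 = 69.55%
OEE = 69.55% * 96.2% / 100 = 66.9%

66.9%


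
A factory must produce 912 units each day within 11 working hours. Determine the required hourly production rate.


Formula: Production Rate = Daily Demand / Available Hours
Rate = 912 units/day / 11 hours/day
Rate = 82.9 units/hour

82.9 units/hour


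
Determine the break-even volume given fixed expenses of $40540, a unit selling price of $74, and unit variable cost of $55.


Formula: BEQ = Fixed Costs / (Price - Variable Cost)
Contribution margin = $74 - $55 = $19/unit
BEQ = ceil($40540 / $19/unit) = ceil(2133.68) = 2134 units

2134 units


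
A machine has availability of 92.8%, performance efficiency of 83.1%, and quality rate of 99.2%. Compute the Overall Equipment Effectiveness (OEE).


Formula: OEE = Availability * Performance * Quality / 10000
A * P = 92.8% * 83.1% / 100 = 77.12%
OEE = 77.12% * 99.2% / 100 = 76.5%

76.5%


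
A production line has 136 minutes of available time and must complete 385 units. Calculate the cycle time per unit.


Formula: CT = Available Time / Number of Units
CT = 136 min / 385 units
CT = 0.35 min/unit

0.35 min/unit


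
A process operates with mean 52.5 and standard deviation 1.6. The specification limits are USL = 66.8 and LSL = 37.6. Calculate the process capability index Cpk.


Cpu = (66.8 - 52.5) / (3 * 1.6) = 2.98
Cpl = (52.5 - 37.6) / (3 * 1.6) = 3.1
Cpk = min(2.98, 3.1) = 2.98

2.98


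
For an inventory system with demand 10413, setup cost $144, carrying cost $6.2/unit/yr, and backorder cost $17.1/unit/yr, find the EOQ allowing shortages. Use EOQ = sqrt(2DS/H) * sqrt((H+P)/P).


Formula: EOQ* = sqrt(2DS/H) * sqrt((H+P)/P)
Base EOQ = sqrt(2*10413*144/6.2) = 695.49 units
Correction = sqrt((6.2+17.1)/17.1) = 1.16729
EOQ* = 695.49 * 1.16729 = 811.8 units

811.8 units


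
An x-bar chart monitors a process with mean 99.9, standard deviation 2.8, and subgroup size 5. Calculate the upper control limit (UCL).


UCL = 99.9 + 3 * 2.8 / sqrt(5)

103.66


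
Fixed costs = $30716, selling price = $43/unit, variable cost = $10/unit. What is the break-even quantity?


Formula: BEQ = Fixed Costs / (Price - Variable Cost)
Contribution margin = $43 - $10 = $33/unit
BEQ = ceil($30716 / $33/unit) = ceil(930.79) = 931 units

931 units


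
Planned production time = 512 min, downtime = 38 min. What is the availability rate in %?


Formula: Availability = (Planned Time - Downtime) / Planned Time * 100
Uptime = 512 - 38 = 474 min
Availability = 474 / 512 * 100 = 92.6%

92.6%


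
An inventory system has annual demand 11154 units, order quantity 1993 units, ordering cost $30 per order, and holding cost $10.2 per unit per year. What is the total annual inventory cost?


TC = 11154/1993 * 30 + 1993/2 * 10.2

$10332.20


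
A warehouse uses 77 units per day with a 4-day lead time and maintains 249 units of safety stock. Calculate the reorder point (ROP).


Formula: ROP = (Daily Demand * Lead Time) + Safety Stock
Demand during lead time = 77 * 4 = 308 units
ROP = 308 + 249 = 557 units

557 units


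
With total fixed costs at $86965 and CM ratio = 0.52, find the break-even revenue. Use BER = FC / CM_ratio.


Formula: BER = Fixed Costs / Contribution Margin Ratio
BER = $86965 / 0.52
BER = $167240.38 (to the nearest cent)

$167240.38


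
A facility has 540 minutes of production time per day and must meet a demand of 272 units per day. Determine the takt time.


Formula: Takt Time = Available Production Time / Customer Demand
Takt = 540 min/day / 272 units/day
Takt = 1.99 min/unit

1.99 min/unit


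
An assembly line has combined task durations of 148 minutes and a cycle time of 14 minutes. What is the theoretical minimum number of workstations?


Formula: N_min = ceil(Sum of Task Times / Cycle Time)
N_min = ceil(148 min / 14 min) = ceil(10.5714)
N_min = 11 stations

11


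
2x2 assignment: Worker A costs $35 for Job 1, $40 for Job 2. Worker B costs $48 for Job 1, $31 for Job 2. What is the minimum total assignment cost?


Option 1: A->1 + B->2 = $35 + $31 = $66
Option 2: A->2 + B->1 = $40 + $48 = $88
Min cost = min($66, $88) = $66

$66


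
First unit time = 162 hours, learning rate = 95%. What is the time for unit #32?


Formula: T_n = T_1 * (learning_rate)^(log2(n)) where learning_rate = rate/100
Doublings = log2(32) = 5
T_n = 162 * 0.95^5
T_n = 162 * 0.7738 = 125.4 hours

125.4 hours


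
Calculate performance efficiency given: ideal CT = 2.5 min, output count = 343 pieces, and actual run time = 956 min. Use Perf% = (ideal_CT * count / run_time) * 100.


Formula: Performance = (Ideal CT * Total Count) / Run Time * 100
Ideal output time = 2.5 * 343 = 857.5 min
Performance = 857.5 / 956 * 100 = 89.7%

89.7%


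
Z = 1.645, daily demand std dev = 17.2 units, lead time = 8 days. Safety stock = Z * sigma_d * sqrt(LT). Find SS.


Formula: SS = z * sigma_d * sqrt(LT)
sqrt(LT) = sqrt(8) = 2.8284
SS = 1.645 * 17.2 * 2.8284
SS = 80.0 units

80.0 units


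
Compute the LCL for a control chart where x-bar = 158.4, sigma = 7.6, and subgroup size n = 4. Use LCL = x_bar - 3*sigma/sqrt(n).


LCL = 158.4 - 3 * 7.6 / sqrt(4)

147.0


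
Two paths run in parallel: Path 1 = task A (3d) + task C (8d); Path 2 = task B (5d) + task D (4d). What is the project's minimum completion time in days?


Path 1 = 3 + 8 = 11 days
Path 2 = 5 + 4 = 9 days
Duration = max(11, 9) = 11 days

11 days


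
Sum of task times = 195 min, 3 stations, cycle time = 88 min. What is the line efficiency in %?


Formula: Efficiency = Sum of Task Times / (N_stations * CT) * 100
Total station capacity = 3 stations * 88 min = 264 min
Efficiency = 195 / 264 * 100 = 73.9%

73.9%


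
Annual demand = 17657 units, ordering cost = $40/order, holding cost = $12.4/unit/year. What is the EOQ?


Formula: EOQ = sqrt(2 * D * S / H)
Numerator: 2 * 17657 * 40 = 1412560
2DS/H = 1412560 / 12.4 = 113916.1
EOQ = sqrt(113916.1) = 337.5 units

337.5 units


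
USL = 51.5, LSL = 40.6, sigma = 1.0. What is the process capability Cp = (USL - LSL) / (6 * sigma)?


Cp = (51.5 - 40.6) / (6 * 1.0)

1.82


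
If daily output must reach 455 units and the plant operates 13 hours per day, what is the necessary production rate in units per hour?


Formula: Production Rate = Daily Demand / Available Hours
Rate = 455 units/day / 13 hours/day
Rate = 35.0 units/hour

35.0 units/hour


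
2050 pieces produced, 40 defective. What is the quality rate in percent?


Formula: Quality Rate = Good Pieces / Total Pieces * 100
Good pieces = 2050 - 40 = 2010
QR = 2010 / 2050 * 100 = 98.0%

98.0%


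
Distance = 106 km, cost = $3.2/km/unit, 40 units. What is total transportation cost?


TC = dist * cost * units = 106 * 3.2 * 40 = $13568.00

$13568.00


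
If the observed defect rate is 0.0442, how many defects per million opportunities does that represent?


DPMO = defect_rate * 1000000 = 0.0442 * 1000000

44200


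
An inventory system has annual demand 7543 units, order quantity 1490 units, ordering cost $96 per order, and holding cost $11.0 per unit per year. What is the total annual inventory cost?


TC = 7543/1490 * 96 + 1490/2 * 11.0

$8680.99


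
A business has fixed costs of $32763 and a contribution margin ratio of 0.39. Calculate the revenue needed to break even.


Formula: BER = Fixed Costs / Contribution Margin Ratio
BER = $32763 / 0.39
BER = $84007.69 (to the nearest cent)

$84007.69


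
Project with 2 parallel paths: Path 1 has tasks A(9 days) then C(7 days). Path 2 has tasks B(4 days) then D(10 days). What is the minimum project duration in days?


Path 1 = 9 + 7 = 16 days
Path 2 = 4 + 10 = 14 days
Duration = max(16, 14) = 16 days

16 days


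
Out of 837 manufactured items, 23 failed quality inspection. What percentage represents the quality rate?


Formula: Quality Rate = Good Pieces / Total Pieces * 100
Good pieces = 837 - 23 = 814
QR = 814 / 837 * 100 = 97.3%

97.3%


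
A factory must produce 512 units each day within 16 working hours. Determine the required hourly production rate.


Formula: Production Rate = Daily Demand / Available Hours
Rate = 512 units/day / 16 hours/day
Rate = 32.0 units/hour

32.0 units/hour


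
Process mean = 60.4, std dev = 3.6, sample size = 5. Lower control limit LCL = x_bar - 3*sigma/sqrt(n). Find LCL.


LCL = 60.4 - 3 * 3.6 / sqrt(5)

55.57


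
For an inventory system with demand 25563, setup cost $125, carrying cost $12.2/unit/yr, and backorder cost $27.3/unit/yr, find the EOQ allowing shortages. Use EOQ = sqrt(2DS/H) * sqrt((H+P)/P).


Formula: EOQ* = sqrt(2DS/H) * sqrt((H+P)/P)
Base EOQ = sqrt(2*25563*125/12.2) = 723.76 units
Correction = sqrt((12.2+27.3)/27.3) = 1.20287
EOQ* = 723.76 * 1.20287 = 870.6 units

870.6 units


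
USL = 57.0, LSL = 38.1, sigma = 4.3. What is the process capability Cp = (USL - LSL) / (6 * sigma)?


Cp = (57.0 - 38.1) / (6 * 4.3)

0.73


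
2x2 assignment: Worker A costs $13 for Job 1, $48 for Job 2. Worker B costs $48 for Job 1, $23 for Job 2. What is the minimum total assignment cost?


Option 1: A->1 + B->2 = $13 + $23 = $36
Option 2: A->2 + B->1 = $48 + $48 = $96
Min cost = min($36, $96) = $36

$36


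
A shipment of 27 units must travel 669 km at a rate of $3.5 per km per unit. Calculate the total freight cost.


TC = dist * cost * units = 669 * 3.5 * 27 = $63220.50

$63220.50


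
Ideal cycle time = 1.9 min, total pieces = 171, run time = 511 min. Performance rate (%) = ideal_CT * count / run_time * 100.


Formula: Performance = (Ideal CT * Total Count) / Run Time * 100
Ideal output time = 1.9 * 171 = 324.9 min
Performance = 324.9 / 511 * 100 = 63.6%

63.6%


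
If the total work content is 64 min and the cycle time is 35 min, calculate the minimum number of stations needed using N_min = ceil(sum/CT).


Formula: N_min = ceil(Sum of Task Times / Cycle Time)
N_min = ceil(64 min / 35 min) = ceil(1.8286)
N_min = 2 stations

2


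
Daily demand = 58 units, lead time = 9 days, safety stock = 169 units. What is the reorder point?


Formula: ROP = (Daily Demand * Lead Time) + Safety Stock
Demand during lead time = 58 * 9 = 522 units
ROP = 522 + 169 = 691 units

691 units


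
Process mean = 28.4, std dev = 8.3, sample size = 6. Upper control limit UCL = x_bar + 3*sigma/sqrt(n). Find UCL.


UCL = 28.4 + 3 * 8.3 / sqrt(6)

38.57


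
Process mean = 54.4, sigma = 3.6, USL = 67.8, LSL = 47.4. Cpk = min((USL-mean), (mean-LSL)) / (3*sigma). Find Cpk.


Cpu = (67.8 - 54.4) / (3 * 3.6) = 1.24
Cpl = (54.4 - 47.4) / (3 * 3.6) = 0.65
Cpk = min(1.24, 0.65) = 0.65

0.65


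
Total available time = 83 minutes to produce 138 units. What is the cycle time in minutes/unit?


Formula: CT = Available Time / Number of Units
CT = 83 min / 138 units
CT = 0.6 min/unit

0.6 min/unit


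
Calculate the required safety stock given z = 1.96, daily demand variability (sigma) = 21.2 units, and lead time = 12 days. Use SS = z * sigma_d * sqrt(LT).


Formula: SS = z * sigma_d * sqrt(LT)
sqrt(LT) = sqrt(12) = 3.4641
SS = 1.96 * 21.2 * 3.4641
SS = 143.9 units

143.9 units


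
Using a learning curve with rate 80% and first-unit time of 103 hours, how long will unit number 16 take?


Formula: T_n = T_1 * (learning_rate)^(log2(n)) where learning_rate = rate/100
Doublings = log2(16) = 4
T_n = 103 * 0.8^4
T_n = 103 * 0.4096 = 42.2 hours

42.2 hours


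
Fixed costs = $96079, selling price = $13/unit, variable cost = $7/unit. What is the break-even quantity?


Formula: BEQ = Fixed Costs / (Price - Variable Cost)
Contribution margin = $13 - $7 = $6/unit
BEQ = ceil($96079 / $6/unit) = ceil(16013.17) = 16014 units

16014 units


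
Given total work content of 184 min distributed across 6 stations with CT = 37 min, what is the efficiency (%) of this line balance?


Formula: Efficiency = Sum of Task Times / (N_stations * CT) * 100
Total station capacity = 6 stations * 37 min = 222 min
Efficiency = 184 / 222 * 100 = 82.9%

82.9%


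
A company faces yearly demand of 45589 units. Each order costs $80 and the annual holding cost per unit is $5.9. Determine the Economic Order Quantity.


Formula: EOQ = sqrt(2 * D * S / H)
Numerator: 2 * 45589 * 80 = 7294240
2DS/H = 7294240 / 5.9 = 1236311.9
EOQ = sqrt(1236311.9) = 1111.9 units

1111.9 units


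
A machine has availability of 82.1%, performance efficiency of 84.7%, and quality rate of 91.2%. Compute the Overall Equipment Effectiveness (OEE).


Formula: OEE = Availability * Performance * Quality / 10000
A * P = 82.1% * 84.7% / 100 = 69.54%
OEE = 69.54% * 91.2% / 100 = 63.4%

63.4%


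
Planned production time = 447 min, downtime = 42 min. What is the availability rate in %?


Formula: Availability = (Planned Time - Downtime) / Planned Time * 100
Uptime = 447 - 42 = 405 min
Availability = 405 / 447 * 100 = 90.6%

90.6%


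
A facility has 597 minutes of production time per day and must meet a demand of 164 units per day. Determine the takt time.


Formula: Takt Time = Available Production Time / Customer Demand
Takt = 597 min/day / 164 units/day
Takt = 3.64 min/unit

3.64 min/unit


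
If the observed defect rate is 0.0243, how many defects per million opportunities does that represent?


DPMO = defect_rate * 1000000 = 0.0243 * 1000000

24300


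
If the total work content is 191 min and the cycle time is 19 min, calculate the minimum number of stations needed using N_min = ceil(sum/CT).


Formula: N_min = ceil(Sum of Task Times / Cycle Time)
N_min = ceil(191 min / 19 min) = ceil(10.0526)
N_min = 11 stations

11


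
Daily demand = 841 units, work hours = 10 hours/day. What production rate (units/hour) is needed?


Formula: Production Rate = Daily Demand / Available Hours
Rate = 841 units/day / 10 hours/day
Rate = 84.1 units/hour

84.1 units/hour


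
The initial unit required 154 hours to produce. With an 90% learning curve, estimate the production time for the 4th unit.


Formula: T_n = T_1 * (learning_rate)^(log2(n)) where learning_rate = rate/100
Doublings = log2(4) = 2
T_n = 154 * 0.9^2
T_n = 154 * 0.81 = 124.7 hours

124.7 hours


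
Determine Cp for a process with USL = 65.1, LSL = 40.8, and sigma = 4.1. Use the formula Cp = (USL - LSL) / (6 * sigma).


Cp = (65.1 - 40.8) / (6 * 4.1)

0.99


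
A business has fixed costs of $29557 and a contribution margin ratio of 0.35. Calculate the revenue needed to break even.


Formula: BER = Fixed Costs / Contribution Margin Ratio
BER = $29557 / 0.35
BER = $84448.57 (to the nearest cent)

$84448.57


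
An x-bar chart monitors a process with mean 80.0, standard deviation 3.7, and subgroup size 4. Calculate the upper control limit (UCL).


UCL = 80.0 + 3 * 3.7 / sqrt(4)

85.55


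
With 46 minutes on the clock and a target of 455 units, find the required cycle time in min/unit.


Formula: CT = Available Time / Number of Units
CT = 46 min / 455 units
CT = 0.1 min/unit

0.1 min/unit


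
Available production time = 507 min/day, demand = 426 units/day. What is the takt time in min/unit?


Formula: Takt Time = Available Production Time / Customer Demand
Takt = 507 min/day / 426 units/day
Takt = 1.19 min/unit

1.19 min/unit


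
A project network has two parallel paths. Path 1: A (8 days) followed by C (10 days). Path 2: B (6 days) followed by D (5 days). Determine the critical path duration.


Path 1 = 8 + 10 = 18 days
Path 2 = 6 + 5 = 11 days
Duration = max(18, 11) = 18 days

18 days


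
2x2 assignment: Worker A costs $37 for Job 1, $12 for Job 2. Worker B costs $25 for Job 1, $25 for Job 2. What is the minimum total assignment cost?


Option 1: A->1 + B->2 = $37 + $25 = $62
Option 2: A->2 + B->1 = $12 + $25 = $37
Min cost = min($62, $37) = $37

$37


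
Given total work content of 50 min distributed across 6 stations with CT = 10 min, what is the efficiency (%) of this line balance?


Formula: Efficiency = Sum of Task Times / (N_stations * CT) * 100
Total station capacity = 6 stations * 10 min = 60 min
Efficiency = 50 / 60 * 100 = 83.3%

83.3%


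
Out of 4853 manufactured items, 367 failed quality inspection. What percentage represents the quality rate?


Formula: Quality Rate = Good Pieces / Total Pieces * 100
Good pieces = 4853 - 367 = 4486
QR = 4486 / 4853 * 100 = 92.4%

92.4%


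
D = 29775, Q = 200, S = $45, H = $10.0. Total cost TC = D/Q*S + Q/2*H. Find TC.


TC = 29775/200 * 45 + 200/2 * 10.0

$7699.38


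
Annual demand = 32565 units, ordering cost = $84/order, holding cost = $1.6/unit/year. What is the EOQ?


Formula: EOQ = sqrt(2 * D * S / H)
Numerator: 2 * 32565 * 84 = 5470920
2DS/H = 5470920 / 1.6 = 3419325.0
EOQ = sqrt(3419325.0) = 1849.1 units

1849.1 units


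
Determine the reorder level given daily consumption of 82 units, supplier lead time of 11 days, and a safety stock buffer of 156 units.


Formula: ROP = (Daily Demand * Lead Time) + Safety Stock
Demand during lead time = 82 * 11 = 902 units
ROP = 902 + 156 = 1058 units

1058 units


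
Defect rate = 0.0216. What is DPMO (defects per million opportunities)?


DPMO = defect_rate * 1000000 = 0.0216 * 1000000

21600


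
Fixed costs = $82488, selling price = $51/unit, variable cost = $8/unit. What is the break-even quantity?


Formula: BEQ = Fixed Costs / (Price - Variable Cost)
Contribution margin = $51 - $8 = $43/unit
BEQ = ceil($82488 / $43/unit) = ceil(1918.33) = 1919 units

1919 units


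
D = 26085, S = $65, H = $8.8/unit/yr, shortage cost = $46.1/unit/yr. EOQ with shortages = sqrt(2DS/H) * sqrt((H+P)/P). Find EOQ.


Formula: EOQ* = sqrt(2DS/H) * sqrt((H+P)/P)
Base EOQ = sqrt(2*26085*65/8.8) = 620.76 units
Correction = sqrt((8.8+46.1)/46.1) = 1.09128
EOQ* = 620.76 * 1.09128 = 677.4 units

677.4 units


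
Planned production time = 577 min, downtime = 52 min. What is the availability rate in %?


Formula: Availability = (Planned Time - Downtime) / Planned Time * 100
Uptime = 577 - 52 = 525 min
Availability = 525 / 577 * 100 = 91.0%

91.0%


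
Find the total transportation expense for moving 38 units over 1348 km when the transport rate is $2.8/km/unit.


TC = dist * cost * units = 1348 * 2.8 * 38 = $143427.20

$143427.20


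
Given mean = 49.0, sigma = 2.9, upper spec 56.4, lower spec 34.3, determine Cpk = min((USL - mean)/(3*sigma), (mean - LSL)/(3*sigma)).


Cpu = (56.4 - 49.0) / (3 * 2.9) = 0.85
Cpl = (49.0 - 34.3) / (3 * 2.9) = 1.69
Cpk = min(0.85, 1.69) = 0.85

0.85


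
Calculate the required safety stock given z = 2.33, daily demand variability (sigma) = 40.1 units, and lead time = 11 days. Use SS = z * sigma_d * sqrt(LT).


Formula: SS = z * sigma_d * sqrt(LT)
sqrt(LT) = sqrt(11) = 3.3166
SS = 2.33 * 40.1 * 3.3166
SS = 309.9 units

309.9 units


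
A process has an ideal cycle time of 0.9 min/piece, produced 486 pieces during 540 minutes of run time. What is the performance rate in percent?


Formula: Performance = (Ideal CT * Total Count) / Run Time * 100
Ideal output time = 0.9 * 486 = 437.4 min
Performance = 437.4 / 540 * 100 = 81.0%

81.0%


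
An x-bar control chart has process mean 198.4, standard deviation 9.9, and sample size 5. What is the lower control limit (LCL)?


LCL = 198.4 - 3 * 9.9 / sqrt(5)

185.12


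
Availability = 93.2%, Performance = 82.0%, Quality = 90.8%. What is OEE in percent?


Formula: OEE = Availability * Performance * Quality / 10000
A * P = 93.2% * 82.0% / 100 = 76.42%
OEE = 76.42% * 90.8% / 100 = 69.4%

69.4%


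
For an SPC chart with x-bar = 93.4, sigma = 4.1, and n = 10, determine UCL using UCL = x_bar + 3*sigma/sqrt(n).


UCL = 93.4 + 3 * 4.1 / sqrt(10)

97.29


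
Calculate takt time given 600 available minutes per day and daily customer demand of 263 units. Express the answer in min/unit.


Formula: Takt Time = Available Production Time / Customer Demand
Takt = 600 min/day / 263 units/day
Takt = 2.28 min/unit

2.28 min/unit


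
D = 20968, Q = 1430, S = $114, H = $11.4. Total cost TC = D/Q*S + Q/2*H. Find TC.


TC = 20968/1430 * 114 + 1430/2 * 11.4

$9822.57


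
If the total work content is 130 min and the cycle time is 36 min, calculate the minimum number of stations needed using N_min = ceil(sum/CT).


Formula: N_min = ceil(Sum of Task Times / Cycle Time)
N_min = ceil(130 min / 36 min) = ceil(3.6111)
N_min = 4 stations

4


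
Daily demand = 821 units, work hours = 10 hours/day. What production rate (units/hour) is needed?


Formula: Production Rate = Daily Demand / Available Hours
Rate = 821 units/day / 10 hours/day
Rate = 82.1 units/hour

82.1 units/hour


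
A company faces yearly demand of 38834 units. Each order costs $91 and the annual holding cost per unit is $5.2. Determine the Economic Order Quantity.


Formula: EOQ = sqrt(2 * D * S / H)
Numerator: 2 * 38834 * 91 = 7067788
2DS/H = 7067788 / 5.2 = 1359190.0
EOQ = sqrt(1359190.0) = 1165.8 units

1165.8 units


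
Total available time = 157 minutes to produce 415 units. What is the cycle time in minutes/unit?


Formula: CT = Available Time / Number of Units
CT = 157 min / 415 units
CT = 0.38 min/unit

0.38 min/unit


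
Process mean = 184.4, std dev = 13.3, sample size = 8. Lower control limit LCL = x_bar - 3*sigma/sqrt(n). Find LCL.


LCL = 184.4 - 3 * 13.3 / sqrt(8)

170.29


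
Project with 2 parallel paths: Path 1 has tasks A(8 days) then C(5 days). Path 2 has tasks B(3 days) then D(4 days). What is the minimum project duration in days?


Path 1 = 8 + 5 = 13 days
Path 2 = 3 + 4 = 7 days
Duration = max(13, 7) = 13 days

13 days


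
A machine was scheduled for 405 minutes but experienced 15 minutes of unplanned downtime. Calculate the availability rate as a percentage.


Formula: Availability = (Planned Time - Downtime) / Planned Time * 100
Uptime = 405 - 15 = 390 min
Availability = 390 / 405 * 100 = 96.3%

96.3%


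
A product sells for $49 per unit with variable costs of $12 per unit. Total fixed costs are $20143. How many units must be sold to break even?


Formula: BEQ = Fixed Costs / (Price - Variable Cost)
Contribution margin = $49 - $12 = $37/unit
BEQ = ceil($20143 / $37/unit) = ceil(544.41) = 545 units

545 units


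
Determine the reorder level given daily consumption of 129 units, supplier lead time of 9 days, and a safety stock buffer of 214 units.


Formula: ROP = (Daily Demand * Lead Time) + Safety Stock
Demand during lead time = 129 * 9 = 1161 units
ROP = 1161 + 214 = 1375 units

1375 units


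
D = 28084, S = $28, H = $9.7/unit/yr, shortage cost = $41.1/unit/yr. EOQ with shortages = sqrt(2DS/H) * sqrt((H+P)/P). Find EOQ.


Formula: EOQ* = sqrt(2DS/H) * sqrt((H+P)/P)
Base EOQ = sqrt(2*28084*28/9.7) = 402.66 units
Correction = sqrt((9.7+41.1)/41.1) = 1.11176
EOQ* = 402.66 * 1.11176 = 447.7 units

447.7 units


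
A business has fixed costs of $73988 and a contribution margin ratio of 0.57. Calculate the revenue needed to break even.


Formula: BER = Fixed Costs / Contribution Margin Ratio
BER = $73988 / 0.57
BER = $129803.51 (to the nearest cent)

$129803.51


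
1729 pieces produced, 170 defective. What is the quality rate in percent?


Formula: Quality Rate = Good Pieces / Total Pieces * 100
Good pieces = 1729 - 170 = 1559
QR = 1559 / 1729 * 100 = 90.2%

90.2%


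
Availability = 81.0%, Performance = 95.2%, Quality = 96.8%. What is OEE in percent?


Formula: OEE = Availability * Performance * Quality / 10000
A * P = 81.0% * 95.2% / 100 = 77.11%
OEE = 77.11% * 96.8% / 100 = 74.6%

74.6%


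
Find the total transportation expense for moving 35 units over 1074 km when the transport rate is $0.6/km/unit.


TC = dist * cost * units = 1074 * 0.6 * 35 = $22554.00

$22554.00


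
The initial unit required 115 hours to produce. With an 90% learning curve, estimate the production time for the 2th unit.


Formula: T_n = T_1 * (learning_rate)^(log2(n)) where learning_rate = rate/100
Doublings = log2(2) = 1
T_n = 115 * 0.9^1
T_n = 115 * 0.9 = 103.5 hours

103.5 hours


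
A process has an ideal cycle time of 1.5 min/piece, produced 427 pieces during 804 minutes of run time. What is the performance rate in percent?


Formula: Performance = (Ideal CT * Total Count) / Run Time * 100
Ideal output time = 1.5 * 427 = 640.5 min
Performance = 640.5 / 804 * 100 = 79.7%

79.7%


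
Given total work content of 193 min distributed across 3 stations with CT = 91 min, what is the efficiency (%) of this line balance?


Formula: Efficiency = Sum of Task Times / (N_stations * CT) * 100
Total station capacity = 3 stations * 91 min = 273 min
Efficiency = 193 / 273 * 100 = 70.7%

70.7%


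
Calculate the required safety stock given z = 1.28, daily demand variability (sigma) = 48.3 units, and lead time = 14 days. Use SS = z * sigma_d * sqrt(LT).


Formula: SS = z * sigma_d * sqrt(LT)
sqrt(LT) = sqrt(14) = 3.7417
SS = 1.28 * 48.3 * 3.7417
SS = 231.3 units

231.3 units


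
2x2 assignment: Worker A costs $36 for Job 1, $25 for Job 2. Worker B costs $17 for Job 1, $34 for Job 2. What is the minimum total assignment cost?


Option 1: A->1 + B->2 = $36 + $34 = $70
Option 2: A->2 + B->1 = $25 + $17 = $42
Min cost = min($70, $42) = $42

$42


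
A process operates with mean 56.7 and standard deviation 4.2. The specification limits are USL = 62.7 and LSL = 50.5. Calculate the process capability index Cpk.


Cpu = (62.7 - 56.7) / (3 * 4.2) = 0.48
Cpl = (56.7 - 50.5) / (3 * 4.2) = 0.49
Cpk = min(0.48, 0.49) = 0.48

0.48


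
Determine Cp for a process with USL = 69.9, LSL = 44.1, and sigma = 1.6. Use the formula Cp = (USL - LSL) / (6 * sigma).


Cp = (69.9 - 44.1) / (6 * 1.6)

2.69


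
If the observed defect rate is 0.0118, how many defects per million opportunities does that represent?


DPMO = defect_rate * 1000000 = 0.0118 * 1000000

11800


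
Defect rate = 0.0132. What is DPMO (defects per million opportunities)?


DPMO = defect_rate * 1000000 = 0.0132 * 1000000

13200


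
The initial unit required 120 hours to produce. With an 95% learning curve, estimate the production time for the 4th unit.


Formula: T_n = T_1 * (learning_rate)^(log2(n)) where learning_rate = rate/100
Doublings = log2(4) = 2
T_n = 120 * 0.95^2
T_n = 120 * 0.9025 = 108.3 hours

108.3 hours


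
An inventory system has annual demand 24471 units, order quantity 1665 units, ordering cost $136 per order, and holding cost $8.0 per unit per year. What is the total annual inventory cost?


TC = 24471/1665 * 136 + 1665/2 * 8.0

$8658.83


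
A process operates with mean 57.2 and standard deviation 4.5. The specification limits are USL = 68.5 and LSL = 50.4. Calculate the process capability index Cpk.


Cpu = (68.5 - 57.2) / (3 * 4.5) = 0.84
Cpl = (57.2 - 50.4) / (3 * 4.5) = 0.5
Cpk = min(0.84, 0.5) = 0.5

0.5


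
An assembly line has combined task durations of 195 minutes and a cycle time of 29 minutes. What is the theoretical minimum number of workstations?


Formula: N_min = ceil(Sum of Task Times / Cycle Time)
N_min = ceil(195 min / 29 min) = ceil(6.7241)
N_min = 7 stations

7


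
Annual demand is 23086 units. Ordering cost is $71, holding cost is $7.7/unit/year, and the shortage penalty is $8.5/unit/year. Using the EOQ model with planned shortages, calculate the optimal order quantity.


Formula: EOQ* = sqrt(2DS/H) * sqrt((H+P)/P)
Base EOQ = sqrt(2*23086*71/7.7) = 652.49 units
Correction = sqrt((7.7+8.5)/8.5) = 1.38054
EOQ* = 652.49 * 1.38054 = 900.8 units

900.8 units


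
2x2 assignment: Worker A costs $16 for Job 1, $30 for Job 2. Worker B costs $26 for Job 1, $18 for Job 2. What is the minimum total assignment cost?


Option 1: A->1 + B->2 = $16 + $18 = $34
Option 2: A->2 + B->1 = $30 + $26 = $56
Min cost = min($34, $56) = $34

$34


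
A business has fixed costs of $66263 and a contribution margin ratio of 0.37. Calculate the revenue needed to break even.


Formula: BER = Fixed Costs / Contribution Margin Ratio
BER = $66263 / 0.37
BER = $179089.19 (to the nearest cent)

$179089.19


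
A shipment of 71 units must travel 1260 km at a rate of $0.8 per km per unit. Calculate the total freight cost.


TC = dist * cost * units = 1260 * 0.8 * 71 = $71568.00

$71568.00


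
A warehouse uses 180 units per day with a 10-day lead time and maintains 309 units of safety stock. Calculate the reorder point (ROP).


Formula: ROP = (Daily Demand * Lead Time) + Safety Stock
Demand during lead time = 180 * 10 = 1800 units
ROP = 1800 + 309 = 2109 units

2109 units


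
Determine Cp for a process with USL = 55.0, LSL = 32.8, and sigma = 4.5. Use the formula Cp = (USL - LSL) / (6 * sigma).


Cp = (55.0 - 32.8) / (6 * 4.5)

0.82


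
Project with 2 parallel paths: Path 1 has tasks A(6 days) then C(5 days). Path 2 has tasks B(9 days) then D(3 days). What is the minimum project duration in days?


Path 1 = 6 + 5 = 11 days
Path 2 = 9 + 3 = 12 days
Duration = max(11, 12) = 12 days

12 days


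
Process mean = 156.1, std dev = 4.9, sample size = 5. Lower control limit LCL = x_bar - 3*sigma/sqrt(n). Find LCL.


LCL = 156.1 - 3 * 4.9 / sqrt(5)

149.53


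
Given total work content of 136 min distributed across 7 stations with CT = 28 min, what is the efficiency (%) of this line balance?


Formula: Efficiency = Sum of Task Times / (N_stations * CT) * 100
Total station capacity = 7 stations * 28 min = 196 min
Efficiency = 136 / 196 * 100 = 69.4%

69.4%


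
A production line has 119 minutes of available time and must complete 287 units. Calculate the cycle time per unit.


Formula: CT = Available Time / Number of Units
CT = 119 min / 287 units
CT = 0.41 min/unit

0.41 min/unit


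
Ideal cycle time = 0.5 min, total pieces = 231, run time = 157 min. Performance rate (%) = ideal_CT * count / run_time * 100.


Formula: Performance = (Ideal CT * Total Count) / Run Time * 100
Ideal output time = 0.5 * 231 = 115.5 min
Performance = 115.5 / 157 * 100 = 73.6%

73.6%


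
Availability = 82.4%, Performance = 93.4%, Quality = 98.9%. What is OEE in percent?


Formula: OEE = Availability * Performance * Quality / 10000
A * P = 82.4% * 93.4% / 100 = 76.96%
OEE = 76.96% * 98.9% / 100 = 76.1%

76.1%


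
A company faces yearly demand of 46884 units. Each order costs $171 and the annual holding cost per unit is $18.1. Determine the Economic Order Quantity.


Formula: EOQ = sqrt(2 * D * S / H)
Numerator: 2 * 46884 * 171 = 16034328
2DS/H = 16034328 / 18.1 = 885874.5
EOQ = sqrt(885874.5) = 941.2 units

941.2 units


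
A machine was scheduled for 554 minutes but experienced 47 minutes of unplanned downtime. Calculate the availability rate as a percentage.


Formula: Availability = (Planned Time - Downtime) / Planned Time * 100
Uptime = 554 - 47 = 507 min
Availability = 507 / 554 * 100 = 91.5%

91.5%


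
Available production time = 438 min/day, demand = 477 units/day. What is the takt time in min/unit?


Formula: Takt Time = Available Production Time / Customer Demand
Takt = 438 min/day / 477 units/day
Takt = 0.92 min/unit

0.92 min/unit
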